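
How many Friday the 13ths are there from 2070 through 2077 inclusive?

14

Friday-the-13ths by year:
2070: Jun
2071: Feb, Mar, Nov
2072: May
2073: Jan, Oct
2074: Apr, Jul
2075: Sep, Dec
2076: Mar, Nov
2077: Aug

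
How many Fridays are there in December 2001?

4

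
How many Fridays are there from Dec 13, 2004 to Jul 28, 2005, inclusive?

32

Dec 13, 2004 is a Monday.
That's 228 days from start to end, counting both.
228 = 7 × 32 + 4, so there are 32 full weeks plus 4 extra days.
Each full week contributes one Friday: 32 so far.
The 4 extra days are Mon, Tue, Wed, Thu — none qualify.
Total: 32 + 0 = 32.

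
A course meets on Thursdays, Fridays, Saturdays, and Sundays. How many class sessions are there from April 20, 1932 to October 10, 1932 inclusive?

100

April 20, 1932 is a Wednesday.
That's 174 days from start to end, counting both.
174 = 7 × 24 + 6, so there are 24 full weeks plus 6 extra days.
Each full week contributes 4 days from the set (Thu, Fri, Sat, Sun): 24 × 4 = 96.
The 6 extra days are Wed, Thu, Fri, Sat, Sun, Mon — 4 of them qualify.
Total: 96 + 4 = 100.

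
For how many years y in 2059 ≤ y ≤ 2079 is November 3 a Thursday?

Day of week of November 3 in each year:
2059: Mon, 2060: Wed, 2061: Thu ✓, 2062: Fri, 2063: Sat, 2064: Mon, 2065: Tue, 2066: Wed, 2067: Thu ✓, 2068: Sat, 2069: Sun, 2070: Mon, 2071: Tue, 2072: Thu ✓, 2073: Fri, 2074: Sat, 2075: Sun, 2076: Tue, 2077: Wed, 2078: Thu ✓, 2079: Fri
Thursdays: 2061, 2067, 2072, 2078.

4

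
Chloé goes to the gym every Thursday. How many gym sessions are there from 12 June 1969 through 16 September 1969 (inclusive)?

12 June 1969 is a Thursday.
That's 97 days from start to end, counting both.
97 = 7 × 13 + 6, so there are 13 full weeks plus 6 extra days.
Each full week contributes one Thursday: 13 so far.
The 6 extra days are Thu, Fri, Sat, Sun, Mon, Tue — 1 of them qualifies.
Total: 13 + 1 = 14.

14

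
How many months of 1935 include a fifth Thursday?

A month has five Thursdays exactly when Thursday falls within its first (length − 28) days.
Jan: 31 days, starts Tue → 5 of Tue, Wed, Thu ✓
Feb: 28 days, starts Fri → 5 of (none)
Mar: 31 days, starts Fri → 5 of Fri, Sat, Sun
Apr: 30 days, starts Mon → 5 of Mon, Tue
May: 31 days, starts Wed → 5 of Wed, Thu, Fri ✓
Jun: 30 days, starts Sat → 5 of Sat, Sun
Jul: 31 days, starts Mon → 5 of Mon, Tue, Wed
Aug: 31 days, starts Thu → 5 of Thu, Fri, Sat ✓
Sep: 30 days, starts Sun → 5 of Sun, Mon
Oct: 31 days, starts Tue → 5 of Tue, Wed, Thu ✓
Nov: 30 days, starts Fri → 5 of Fri, Sat
Dec: 31 days, starts Sun → 5 of Sun, Mon, Tue
Months with five Thursdays: Jan, May, Aug, Oct.

4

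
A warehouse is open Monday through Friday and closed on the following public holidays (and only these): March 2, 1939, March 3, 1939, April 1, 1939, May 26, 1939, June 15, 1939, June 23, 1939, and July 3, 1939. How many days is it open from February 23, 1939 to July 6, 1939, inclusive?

90

February 23, 1939 is a Thursday.
That's 134 days from start to end, counting both.
134 = 7 × 19 + 1, so there are 19 full weeks plus 1 extra day.
Each full week contributes 5 weekdays (Mon–Fri): 19 × 5 = 95.
The 1 extra day is Thu — 1 of them qualifies.
Total: 95 + 1 = 96.
Holidays: March 2, 1939 (Thu); March 3, 1939 (Fri); April 1, 1939 (Sat); May 26, 1939 (Fri); June 15, 1939 (Thu); June 23, 1939 (Fri); July 3, 1939 (Mon).
6 of the 7 holidays fall on weekdays; the rest are weekends and were already excluded.
Business days: 96 − 6 = 90.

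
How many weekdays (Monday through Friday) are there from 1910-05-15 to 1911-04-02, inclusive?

230 weekdays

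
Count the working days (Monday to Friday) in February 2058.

20 weekdays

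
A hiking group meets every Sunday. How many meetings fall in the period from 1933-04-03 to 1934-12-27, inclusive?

90 Sundays

1933-04-03 is a Monday.
From 1933-04-03 to 1934-12-27 is 634 days inclusive.
634 = 7 × 90 + 4, so there are 90 full weeks plus 4 extra days.
Each full week contributes one Sunday: 90 so far.
The 4 extra days are Monday, Tuesday, Wednesday, Thursday — none qualify.
Total: 90 + 0 = 90.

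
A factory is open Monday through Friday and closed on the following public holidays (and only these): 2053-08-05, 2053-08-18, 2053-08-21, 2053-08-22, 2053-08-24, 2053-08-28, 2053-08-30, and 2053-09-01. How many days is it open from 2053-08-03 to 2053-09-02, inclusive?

2053-08-03 is a Sunday.
The range spans 31 days (inclusive of both endpoints).
31 = 7 × 4 + 3, so there are 4 full weeks plus 3 extra days.
Each full week contributes 5 weekdays (Mon–Fri): 4 × 5 = 20.
The 3 extra days are Sunday, Monday, Tuesday — 2 of them qualify.
Total: 20 + 2 = 22.
Holidays: 2053-08-05 (Tue); 2053-08-18 (Mon); 2053-08-21 (Thu); 2053-08-22 (Fri); 2053-08-24 (Sun); 2053-08-28 (Thu); 2053-08-30 (Sat); 2053-09-01 (Mon).
6 of the 8 holidays fall on weekdays; the rest are weekends and were already excluded.
Business days: 22 − 6 = 16.

16 working days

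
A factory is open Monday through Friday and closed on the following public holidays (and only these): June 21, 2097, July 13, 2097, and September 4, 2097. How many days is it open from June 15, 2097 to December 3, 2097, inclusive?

120

June 15, 2097 is a Saturday.
The range spans 172 days (inclusive of both endpoints).
172 = 7 × 24 + 4, so there are 24 full weeks plus 4 extra days.
Each full week contributes 5 weekdays (Mon–Fri): 24 × 5 = 120.
The 4 extra days are Sat, Sun, Mon, Tue — 2 of them qualify.
Total: 120 + 2 = 122.
Holidays: June 21, 2097 (Fri); July 13, 2097 (Sat); September 4, 2097 (Wed).
2 of the 3 holidays fall on weekdays; the rest are weekends and were already excluded.
Business days: 122 − 2 = 120.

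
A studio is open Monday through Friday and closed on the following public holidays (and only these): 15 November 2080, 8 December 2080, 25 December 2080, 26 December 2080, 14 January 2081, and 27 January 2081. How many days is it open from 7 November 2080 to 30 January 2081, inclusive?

7 November 2080 is a Thursday.
From 7 November 2080 to 30 January 2081 is 85 days inclusive.
85 = 7 × 12 + 1, so there are 12 full weeks plus 1 extra day.
Each full week contributes 5 weekdays (Mon–Fri): 12 × 5 = 60.
The 1 extra day is Thursday — 1 of them qualifies.
Total: 60 + 1 = 61.
Holidays: 15 November 2080 (Fri); 8 December 2080 (Sun); 25 December 2080 (Wed); 26 December 2080 (Thu); 14 January 2081 (Tue); 27 January 2081 (Mon).
5 of the 6 holidays fall on weekdays; the rest are weekends and were already excluded.
Business days: 61 − 5 = 56.

56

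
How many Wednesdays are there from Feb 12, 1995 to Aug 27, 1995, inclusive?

28 Wednesdays

Feb 12, 1995 is a Sunday.
The range spans 197 days (inclusive of both endpoints).
197 = 7 × 28 + 1, so there are 28 full weeks plus 1 extra day.
Each full week contributes one Wednesday: 28 so far.
The 1 extra day is Sun — none qualify.
Total: 28 + 0 = 28.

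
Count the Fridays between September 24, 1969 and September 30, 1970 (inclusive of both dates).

53 Fridays

September 24, 1969 is a Wednesday.
From September 24, 1969 to September 30, 1970 is 372 days inclusive.
372 = 7 × 53 + 1, so there are 53 full weeks plus 1 extra day.
Each full week contributes one Friday: 53 so far.
The 1 extra day is Wed — none qualify.
Total: 53 + 0 = 53.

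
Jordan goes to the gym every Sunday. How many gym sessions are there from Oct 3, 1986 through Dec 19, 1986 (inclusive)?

Oct 3, 1986 is a Friday.
The range spans 78 days (inclusive of both endpoints).
78 = 7 × 11 + 1, so there are 11 full weeks plus 1 extra day.
Each full week contributes one Sunday: 11 so far.
The 1 extra day is Friday — none qualify.
Total: 11 + 0 = 11.

11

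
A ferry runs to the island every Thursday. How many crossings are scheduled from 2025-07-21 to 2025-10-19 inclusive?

2025-07-21 is a Monday.
The range spans 91 days (inclusive of both endpoints).
91 = 7 × 13, so the span is exactly 13 full weeks.
Each full week contributes one Thursday: 13 so far.
Total: 13.

13 Thursdays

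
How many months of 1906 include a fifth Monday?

5

A month has five Mondays exactly when Monday falls within its first (length − 28) days.
Jan: 31 days, starts Mon → 5 of Mon, Tue, Wed ✓
Feb: 28 days, starts Thu → 5 of (none)
Mar: 31 days, starts Thu → 5 of Thu, Fri, Sat
Apr: 30 days, starts Sun → 5 of Sun, Mon ✓
May: 31 days, starts Tue → 5 of Tue, Wed, Thu
Jun: 30 days, starts Fri → 5 of Fri, Sat
Jul: 31 days, starts Sun → 5 of Sun, Mon, Tue ✓
Aug: 31 days, starts Wed → 5 of Wed, Thu, Fri
Sep: 30 days, starts Sat → 5 of Sat, Sun
Oct: 31 days, starts Mon → 5 of Mon, Tue, Wed ✓
Nov: 30 days, starts Thu → 5 of Thu, Fri
Dec: 31 days, starts Sat → 5 of Sat, Sun, Mon ✓
Months with five Mondays: Jan, Apr, Jul, Oct, Dec.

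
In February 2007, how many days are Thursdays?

February 1, 2007 is a Thursday.
From February 1, 2007 to February 28, 2007 is 28 days inclusive.
28 = 7 × 4, so the span is exactly 4 full weeks.
Each full week contributes one Thursday: 4 so far.
Total: 4.

4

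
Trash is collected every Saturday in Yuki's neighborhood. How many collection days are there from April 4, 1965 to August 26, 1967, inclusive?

April 4, 1965 is a Sunday.
From April 4, 1965 to August 26, 1967 is 875 days inclusive.
875 = 7 × 125, so the span is exactly 125 full weeks.
Each full week contributes one Saturday: 125 so far.

125 Saturdays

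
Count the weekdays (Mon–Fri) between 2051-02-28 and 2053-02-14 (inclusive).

514

2051-02-28 is a Tuesday.
That's 718 days from start to end, counting both.
718 = 7 × 102 + 4, so there are 102 full weeks plus 4 extra days.
Each full week contributes 5 weekdays (Mon–Fri): 102 × 5 = 510.
The 4 extra days are Tuesday, Wednesday, Thursday, Friday — 4 of them qualify.
Total: 510 + 4 = 514.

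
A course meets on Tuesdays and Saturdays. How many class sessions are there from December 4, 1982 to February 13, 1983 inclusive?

21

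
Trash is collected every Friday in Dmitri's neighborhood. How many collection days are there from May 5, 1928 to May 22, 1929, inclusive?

54

May 5, 1928 is a Saturday.
From May 5, 1928 to May 22, 1929 is 383 days inclusive.
383 = 7 × 54 + 5, so there are 54 full weeks plus 5 extra days.
Each full week contributes one Friday: 54 so far.
The 5 extra days are Saturday, Sunday, Monday, Tuesday, Wednesday — none qualify.
Total: 54 + 0 = 54.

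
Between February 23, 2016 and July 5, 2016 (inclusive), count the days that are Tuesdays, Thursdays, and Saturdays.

58

February 23, 2016 is a Tuesday.
The range spans 134 days (inclusive of both endpoints).
134 = 7 × 19 + 1, so there are 19 full weeks plus 1 extra day.
Each full week contributes 3 days from the set (Tue, Thu, Sat): 19 × 3 = 57.
The 1 extra day is Tue — 1 of them qualifies.
Total: 57 + 1 = 58.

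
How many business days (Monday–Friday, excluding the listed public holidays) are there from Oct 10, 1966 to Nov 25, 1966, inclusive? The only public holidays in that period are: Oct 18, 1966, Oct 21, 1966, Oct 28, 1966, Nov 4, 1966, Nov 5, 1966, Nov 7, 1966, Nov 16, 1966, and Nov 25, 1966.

28 business days

Oct 10, 1966 is a Monday.
The range spans 47 days (inclusive of both endpoints).
47 = 7 × 6 + 5, so there are 6 full weeks plus 5 extra days.
Each full week contributes 5 weekdays (Mon–Fri): 6 × 5 = 30.
The 5 extra days are Monday, Tuesday, Wednesday, Thursday, Friday — 5 of them qualify.
Total: 30 + 5 = 35.
Holidays: Oct 18, 1966 (Tue); Oct 21, 1966 (Fri); Oct 28, 1966 (Fri); Nov 4, 1966 (Fri); Nov 5, 1966 (Sat); Nov 7, 1966 (Mon); Nov 16, 1966 (Wed); Nov 25, 1966 (Fri).
7 of the 8 holidays fall on weekdays; the rest are weekends and were already excluded.
Business days: 35 − 7 = 28.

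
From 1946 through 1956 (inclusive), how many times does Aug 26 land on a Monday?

1

Day of week of August 26 in each year:
1946: Mon ✓, 1947: Tue, 1948: Thu, 1949: Fri, 1950: Sat, 1951: Sun, 1952: Tue, 1953: Wed, 1954: Thu, 1955: Fri, 1956: Sun
Mondays: 1946.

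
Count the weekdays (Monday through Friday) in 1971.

January 1, 1971 is a Friday.
That's 365 days from start to end, counting both.
365 = 7 × 52 + 1, so there are 52 full weeks plus 1 extra day.
Each full week contributes 5 weekdays (Mon–Fri): 52 × 5 = 260.
The 1 extra day is Friday — 1 of them qualifies.
Total: 260 + 1 = 261.

261 weekdays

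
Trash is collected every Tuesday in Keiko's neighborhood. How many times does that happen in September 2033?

2033-09-01 is a Thursday.
That's 30 days from start to end, counting both.
30 = 7 × 4 + 2, so there are 4 full weeks plus 2 extra days.
Each full week contributes one Tuesday: 4 so far.
The 2 extra days are Thursday, Friday — none qualify.
Total: 4 + 0 = 4.

4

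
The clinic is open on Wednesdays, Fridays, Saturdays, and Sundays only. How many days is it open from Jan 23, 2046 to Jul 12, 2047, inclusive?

306

Jan 23, 2046 is a Tuesday.
From Jan 23, 2046 to Jul 12, 2047 is 536 days inclusive.
536 = 7 × 76 + 4, so there are 76 full weeks plus 4 extra days.
Each full week contributes 4 days from the set (Wed, Fri, Sat, Sun): 76 × 4 = 304.
The 4 extra days are Tuesday, Wednesday, Thursday, Friday — 2 of them qualify.
Total: 304 + 2 = 306.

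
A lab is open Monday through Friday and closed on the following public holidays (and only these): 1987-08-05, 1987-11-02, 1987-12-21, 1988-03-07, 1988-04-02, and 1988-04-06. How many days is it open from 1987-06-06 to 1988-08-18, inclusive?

1987-06-06 is a Saturday.
That's 440 days from start to end, counting both.
440 = 7 × 62 + 6, so there are 62 full weeks plus 6 extra days.
Each full week contributes 5 weekdays (Mon–Fri): 62 × 5 = 310.
The 6 extra days are Sat, Sun, Mon, Tue, Wed, Thu — 4 of them qualify.
Total: 310 + 4 = 314.
Holidays: 1987-08-05 (Wed); 1987-11-02 (Mon); 1987-12-21 (Mon); 1988-03-07 (Mon); 1988-04-02 (Sat); 1988-04-06 (Wed).
5 of the 6 holidays fall on weekdays; the rest are weekends and were already excluded.
Business days: 314 − 5 = 309.

309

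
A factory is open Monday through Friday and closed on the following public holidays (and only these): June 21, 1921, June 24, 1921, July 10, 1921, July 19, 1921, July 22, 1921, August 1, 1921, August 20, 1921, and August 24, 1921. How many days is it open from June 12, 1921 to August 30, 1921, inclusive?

51

June 12, 1921 is a Sunday.
The range spans 80 days (inclusive of both endpoints).
80 = 7 × 11 + 3, so there are 11 full weeks plus 3 extra days.
Each full week contributes 5 weekdays (Mon–Fri): 11 × 5 = 55.
The 3 extra days are Sunday, Monday, Tuesday — 2 of them qualify.
Total: 55 + 2 = 57.
Holidays: June 21, 1921 (Tue); June 24, 1921 (Fri); July 10, 1921 (Sun); July 19, 1921 (Tue); July 22, 1921 (Fri); August 1, 1921 (Mon); August 20, 1921 (Sat); August 24, 1921 (Wed).
6 of the 8 holidays fall on weekdays; the rest are weekends and were already excluded.
Business days: 57 − 6 = 51.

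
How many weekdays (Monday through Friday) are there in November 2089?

22

2089-11-01 is a Tuesday.
From 2089-11-01 to 2089-11-30 is 30 days inclusive.
30 = 7 × 4 + 2, so there are 4 full weeks plus 2 extra days.
Each full week contributes 5 weekdays (Mon–Fri): 4 × 5 = 20.
The 2 extra days are Tuesday, Wednesday — 2 of them qualify.
Total: 20 + 2 = 22.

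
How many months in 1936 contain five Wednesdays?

5

A month has five Wednesdays exactly when Wednesday falls within its first (length − 28) days.
Jan: 31 days, starts Wed → 5 of Wed, Thu, Fri ✓
Feb: 29 days, starts Sat → 5 of Sat
Mar: 31 days, starts Sun → 5 of Sun, Mon, Tue
Apr: 30 days, starts Wed → 5 of Wed, Thu ✓
May: 31 days, starts Fri → 5 of Fri, Sat, Sun
Jun: 30 days, starts Mon → 5 of Mon, Tue
Jul: 31 days, starts Wed → 5 of Wed, Thu, Fri ✓
Aug: 31 days, starts Sat → 5 of Sat, Sun, Mon
Sep: 30 days, starts Tue → 5 of Tue, Wed ✓
Oct: 31 days, starts Thu → 5 of Thu, Fri, Sat
Nov: 30 days, starts Sun → 5 of Sun, Mon
Dec: 31 days, starts Tue → 5 of Tue, Wed, Thu ✓
Months with five Wednesdays: Jan, Apr, Jul, Sep, Dec.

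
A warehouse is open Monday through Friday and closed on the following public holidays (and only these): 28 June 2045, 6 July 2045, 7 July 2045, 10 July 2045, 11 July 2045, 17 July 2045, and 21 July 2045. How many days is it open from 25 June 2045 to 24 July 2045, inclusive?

25 June 2045 is a Sunday.
The range spans 30 days (inclusive of both endpoints).
30 = 7 × 4 + 2, so there are 4 full weeks plus 2 extra days.
Each full week contributes 5 weekdays (Mon–Fri): 4 × 5 = 20.
The 2 extra days are Sunday, Monday — 1 of them qualifies.
Total: 20 + 1 = 21.
Holidays: 28 June 2045 (Wed); 6 July 2045 (Thu); 7 July 2045 (Fri); 10 July 2045 (Mon); 11 July 2045 (Tue); 17 July 2045 (Mon); 21 July 2045 (Fri).
All 7 holidays fall on weekdays, so subtract 7.
Business days: 21 − 7 = 14.

14 business days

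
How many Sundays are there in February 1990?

Feb 1, 1990 is a Thursday.
That's 28 days from start to end, counting both.
28 = 7 × 4, so the span is exactly 4 full weeks.
Each full week contributes one Sunday: 4 so far.

4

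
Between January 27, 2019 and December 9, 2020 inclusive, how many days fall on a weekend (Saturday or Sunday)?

195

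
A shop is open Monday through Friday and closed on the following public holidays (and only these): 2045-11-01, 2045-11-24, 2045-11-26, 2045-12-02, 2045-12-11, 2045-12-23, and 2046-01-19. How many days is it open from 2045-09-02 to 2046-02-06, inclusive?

108 working days

2045-09-02 is a Saturday.
The range spans 158 days (inclusive of both endpoints).
158 = 7 × 22 + 4, so there are 22 full weeks plus 4 extra days.
Each full week contributes 5 weekdays (Mon–Fri): 22 × 5 = 110.
The 4 extra days are Sat, Sun, Mon, Tue — 2 of them qualify.
Total: 110 + 2 = 112.
Holidays: 2045-11-01 (Wed); 2045-11-24 (Fri); 2045-11-26 (Sun); 2045-12-02 (Sat); 2045-12-11 (Mon); 2045-12-23 (Sat); 2046-01-19 (Fri).
4 of the 7 holidays fall on weekdays; the rest are weekends and were already excluded.
Business days: 112 − 4 = 108.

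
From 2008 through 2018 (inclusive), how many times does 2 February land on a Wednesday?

Day of week of February 2 in each year:
2008: Sat, 2009: Mon, 2010: Tue, 2011: Wed ✓, 2012: Thu, 2013: Sat, 2014: Sun, 2015: Mon, 2016: Tue, 2017: Thu, 2018: Fri
Wednesdays: 2011.

1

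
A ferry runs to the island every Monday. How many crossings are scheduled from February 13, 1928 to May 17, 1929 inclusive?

66

February 13, 1928 is a Monday.
That's 460 days from start to end, counting both.
460 = 7 × 65 + 5, so there are 65 full weeks plus 5 extra days.
Each full week contributes one Monday: 65 so far.
The 5 extra days are Mon, Tue, Wed, Thu, Fri — 1 of them qualifies.
Total: 65 + 1 = 66.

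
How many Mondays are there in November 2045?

1 November 2045 is a Wednesday.
That's 30 days from start to end, counting both.
30 = 7 × 4 + 2, so there are 4 full weeks plus 2 extra days.
Each full week contributes one Monday: 4 so far.
The 2 extra days are Wednesday, Thursday — none qualify.
Total: 4 + 0 = 4.

4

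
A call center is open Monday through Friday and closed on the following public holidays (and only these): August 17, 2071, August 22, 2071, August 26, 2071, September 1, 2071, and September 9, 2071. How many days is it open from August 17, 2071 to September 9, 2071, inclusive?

14 business days

August 17, 2071 is a Monday.
From August 17, 2071 to September 9, 2071 is 24 days inclusive.
24 = 7 × 3 + 3, so there are 3 full weeks plus 3 extra days.
Each full week contributes 5 weekdays (Mon–Fri): 3 × 5 = 15.
The 3 extra days are Mon, Tue, Wed — 3 of them qualify.
Total: 15 + 3 = 18.
Holidays: August 17, 2071 (Mon); August 22, 2071 (Sat); August 26, 2071 (Wed); September 1, 2071 (Tue); September 9, 2071 (Wed).
4 of the 5 holidays fall on weekdays; the rest are weekends and were already excluded.
Business days: 18 − 4 = 14.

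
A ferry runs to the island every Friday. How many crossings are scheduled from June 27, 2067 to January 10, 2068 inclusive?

June 27, 2067 is a Monday.
From June 27, 2067 to January 10, 2068 is 198 days inclusive.
198 = 7 × 28 + 2, so there are 28 full weeks plus 2 extra days.
Each full week contributes one Friday: 28 so far.
The 2 extra days are Monday, Tuesday — none qualify.
Total: 28 + 0 = 28.

28 Fridays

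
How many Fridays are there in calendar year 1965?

Jan 1, 1965 is a Friday.
That's 365 days from start to end, counting both.
365 = 7 × 52 + 1, so there are 52 full weeks plus 1 extra day.
Each full week contributes one Friday: 52 so far.
The 1 extra day is Fri — 1 of them qualifies.
Total: 52 + 1 = 53.

53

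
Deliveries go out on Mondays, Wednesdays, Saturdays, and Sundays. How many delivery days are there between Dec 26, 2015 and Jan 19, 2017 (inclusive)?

Dec 26, 2015 is a Saturday.
That's 391 days from start to end, counting both.
391 = 7 × 55 + 6, so there are 55 full weeks plus 6 extra days.
Each full week contributes 4 days from the set (Mon, Wed, Sat, Sun): 55 × 4 = 220.
The 6 extra days are Saturday, Sunday, Monday, Tuesday, Wednesday, Thursday — 4 of them qualify.
Total: 220 + 4 = 224.

224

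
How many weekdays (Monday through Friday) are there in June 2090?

June 1, 2090 is a Thursday.
From June 1, 2090 to June 30, 2090 is 30 days inclusive.
30 = 7 × 4 + 2, so there are 4 full weeks plus 2 extra days.
Each full week contributes 5 weekdays (Mon–Fri): 4 × 5 = 20.
The 2 extra days are Thursday, Friday — 2 of them qualify.
Total: 20 + 2 = 22.

22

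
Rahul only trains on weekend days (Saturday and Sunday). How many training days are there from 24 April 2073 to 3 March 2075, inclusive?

24 April 2073 is a Monday.
From 24 April 2073 to 3 March 2075 is 679 days inclusive.
679 = 7 × 97, so the span is exactly 97 full weeks.
Each full week contributes 2 weekend days (Sat, Sun): 97 × 2 = 194.
Total: 194.

194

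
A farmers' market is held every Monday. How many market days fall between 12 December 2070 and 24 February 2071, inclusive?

11

12 December 2070 is a Friday.
That's 75 days from start to end, counting both.
75 = 7 × 10 + 5, so there are 10 full weeks plus 5 extra days.
Each full week contributes one Monday: 10 so far.
The 5 extra days are Friday, Saturday, Sunday, Monday, Tuesday — 1 of them qualifies.
Total: 10 + 1 = 11.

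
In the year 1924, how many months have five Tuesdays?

A month has five Tuesdays exactly when Tuesday falls within its first (length − 28) days.
Jan: 31 days, starts Tue → 5 of Tue, Wed, Thu ✓
Feb: 29 days, starts Fri → 5 of Fri
Mar: 31 days, starts Sat → 5 of Sat, Sun, Mon
Apr: 30 days, starts Tue → 5 of Tue, Wed ✓
May: 31 days, starts Thu → 5 of Thu, Fri, Sat
Jun: 30 days, starts Sun → 5 of Sun, Mon
Jul: 31 days, starts Tue → 5 of Tue, Wed, Thu ✓
Aug: 31 days, starts Fri → 5 of Fri, Sat, Sun
Sep: 30 days, starts Mon → 5 of Mon, Tue ✓
Oct: 31 days, starts Wed → 5 of Wed, Thu, Fri
Nov: 30 days, starts Sat → 5 of Sat, Sun
Dec: 31 days, starts Mon → 5 of Mon, Tue, Wed ✓
Months with five Tuesdays: Jan, Apr, Jul, Sep, Dec.

5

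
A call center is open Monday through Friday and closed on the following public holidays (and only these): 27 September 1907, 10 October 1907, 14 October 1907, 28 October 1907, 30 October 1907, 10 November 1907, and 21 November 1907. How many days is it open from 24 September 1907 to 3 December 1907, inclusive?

45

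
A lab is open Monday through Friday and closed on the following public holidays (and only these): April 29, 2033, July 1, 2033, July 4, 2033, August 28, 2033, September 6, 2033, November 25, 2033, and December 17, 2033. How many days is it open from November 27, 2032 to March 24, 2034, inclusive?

340 working days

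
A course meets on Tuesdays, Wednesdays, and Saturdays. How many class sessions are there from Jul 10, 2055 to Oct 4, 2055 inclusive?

Jul 10, 2055 is a Saturday.
That's 87 days from start to end, counting both.
87 = 7 × 12 + 3, so there are 12 full weeks plus 3 extra days.
Each full week contributes 3 days from the set (Tue, Wed, Sat): 12 × 3 = 36.
The 3 extra days are Saturday, Sunday, Monday — 1 of them qualifies.
Total: 36 + 1 = 37.

37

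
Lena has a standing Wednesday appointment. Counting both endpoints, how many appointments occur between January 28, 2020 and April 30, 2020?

14

January 28, 2020 is a Tuesday.
That's 94 days from start to end, counting both.
94 = 7 × 13 + 3, so there are 13 full weeks plus 3 extra days.
Each full week contributes one Wednesday: 13 so far.
The 3 extra days are Tuesday, Wednesday, Thursday — 1 of them qualifies.
Total: 13 + 1 = 14.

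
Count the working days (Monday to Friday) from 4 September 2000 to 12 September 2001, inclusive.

268 weekdays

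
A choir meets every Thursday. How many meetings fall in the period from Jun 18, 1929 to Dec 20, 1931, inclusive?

Jun 18, 1929 is a Tuesday.
From Jun 18, 1929 to Dec 20, 1931 is 916 days inclusive.
916 = 7 × 130 + 6, so there are 130 full weeks plus 6 extra days.
Each full week contributes one Thursday: 130 so far.
The 6 extra days are Tue, Wed, Thu, Fri, Sat, Sun — 1 of them qualifies.
Total: 130 + 1 = 131.

131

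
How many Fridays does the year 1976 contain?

53

January 1, 1976 is a Thursday.
That's 366 days from start to end, counting both.
366 = 7 × 52 + 2, so there are 52 full weeks plus 2 extra days.
Each full week contributes one Friday: 52 so far.
The 2 extra days are Thursday, Friday — 1 of them qualifies.
Total: 52 + 1 = 53.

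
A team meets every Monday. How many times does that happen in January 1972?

5

January 1, 1972 is a Saturday.
From January 1, 1972 to January 31, 1972 is 31 days inclusive.
31 = 7 × 4 + 3, so there are 4 full weeks plus 3 extra days.
Each full week contributes one Monday: 4 so far.
The 3 extra days are Saturday, Sunday, Monday — 1 of them qualifies.
Total: 4 + 1 = 5.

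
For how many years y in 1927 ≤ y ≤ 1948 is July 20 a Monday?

Day of week of July 20 in each year:
1927: Wed, 1928: Fri, 1929: Sat, 1930: Sun, 1931: Mon ✓, 1932: Wed, 1933: Thu, 1934: Fri, 1935: Sat, 1936: Mon ✓, 1937: Tue, 1938: Wed, 1939: Thu, 1940: Sat, 1941: Sun, 1942: Mon ✓, 1943: Tue, 1944: Thu, 1945: Fri, 1946: Sat, 1947: Sun, 1948: Tue
Mondays: 1931, 1936, 1942.

3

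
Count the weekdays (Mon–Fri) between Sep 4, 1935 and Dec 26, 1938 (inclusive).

Sep 4, 1935 is a Wednesday.
That's 1210 days from start to end, counting both.
1210 = 7 × 172 + 6, so there are 172 full weeks plus 6 extra days.
Each full week contributes 5 weekdays (Mon–Fri): 172 × 5 = 860.
The 6 extra days are Wed, Thu, Fri, Sat, Sun, Mon — 4 of them qualify.
Total: 860 + 4 = 864.

864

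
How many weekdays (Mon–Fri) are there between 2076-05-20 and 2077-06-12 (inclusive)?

278 weekdays

2076-05-20 is a Wednesday.
From 2076-05-20 to 2077-06-12 is 389 days inclusive.
389 = 7 × 55 + 4, so there are 55 full weeks plus 4 extra days.
Each full week contributes 5 weekdays (Mon–Fri): 55 × 5 = 275.
The 4 extra days are Wed, Thu, Fri, Sat — 3 of them qualify.
Total: 275 + 3 = 278.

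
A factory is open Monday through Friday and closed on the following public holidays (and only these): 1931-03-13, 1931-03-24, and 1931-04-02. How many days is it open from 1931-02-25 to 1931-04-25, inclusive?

1931-02-25 is a Wednesday.
The range spans 60 days (inclusive of both endpoints).
60 = 7 × 8 + 4, so there are 8 full weeks plus 4 extra days.
Each full week contributes 5 weekdays (Mon–Fri): 8 × 5 = 40.
The 4 extra days are Wed, Thu, Fri, Sat — 3 of them qualify.
Total: 40 + 3 = 43.
Holidays: 1931-03-13 (Fri); 1931-03-24 (Tue); 1931-04-02 (Thu).
All 3 holidays fall on weekdays, so subtract 3.
Business days: 43 − 3 = 40.

40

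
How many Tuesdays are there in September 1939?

1 September 1939 is a Friday.
That's 30 days from start to end, counting both.
30 = 7 × 4 + 2, so there are 4 full weeks plus 2 extra days.
Each full week contributes one Tuesday: 4 so far.
The 2 extra days are Friday, Saturday — none qualify.
Total: 4 + 0 = 4.

4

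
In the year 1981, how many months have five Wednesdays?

4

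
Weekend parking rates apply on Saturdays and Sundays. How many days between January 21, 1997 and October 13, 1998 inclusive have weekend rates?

180

January 21, 1997 is a Tuesday.
From January 21, 1997 to October 13, 1998 is 631 days inclusive.
631 = 7 × 90 + 1, so there are 90 full weeks plus 1 extra day.
Each full week contributes 2 weekend days (Sat, Sun): 90 × 2 = 180.
The 1 extra day is Tue — none qualify.
Total: 180 + 0 = 180.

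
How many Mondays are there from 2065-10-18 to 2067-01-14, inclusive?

65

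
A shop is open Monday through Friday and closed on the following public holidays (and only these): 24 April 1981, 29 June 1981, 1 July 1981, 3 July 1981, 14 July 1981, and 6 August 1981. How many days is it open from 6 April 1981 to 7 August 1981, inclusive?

6 April 1981 is a Monday.
That's 124 days from start to end, counting both.
124 = 7 × 17 + 5, so there are 17 full weeks plus 5 extra days.
Each full week contributes 5 weekdays (Mon–Fri): 17 × 5 = 85.
The 5 extra days are Monday, Tuesday, Wednesday, Thursday, Friday — 5 of them qualify.
Total: 85 + 5 = 90.
Holidays: 24 April 1981 (Fri); 29 June 1981 (Mon); 1 July 1981 (Wed); 3 July 1981 (Fri); 14 July 1981 (Tue); 6 August 1981 (Thu).
All 6 holidays fall on weekdays, so subtract 6.
Business days: 90 − 6 = 84.

84 business days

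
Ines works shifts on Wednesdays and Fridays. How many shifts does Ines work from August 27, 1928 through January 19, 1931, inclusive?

250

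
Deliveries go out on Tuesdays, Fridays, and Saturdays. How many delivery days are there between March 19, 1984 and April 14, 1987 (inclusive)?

481

March 19, 1984 is a Monday.
That's 1122 days from start to end, counting both.
1122 = 7 × 160 + 2, so there are 160 full weeks plus 2 extra days.
Each full week contributes 3 days from the set (Tue, Fri, Sat): 160 × 3 = 480.
The 2 extra days are Mon, Tue — 1 of them qualifies.
Total: 480 + 1 = 481.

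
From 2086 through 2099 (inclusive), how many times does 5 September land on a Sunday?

2

Day of week of September 5 in each year:
2086: Thu, 2087: Fri, 2088: Sun ✓, 2089: Mon, 2090: Tue, 2091: Wed, 2092: Fri, 2093: Sat, 2094: Sun ✓, 2095: Mon, 2096: Wed, 2097: Thu, 2098: Fri, 2099: Sat
Sundays: 2088, 2094.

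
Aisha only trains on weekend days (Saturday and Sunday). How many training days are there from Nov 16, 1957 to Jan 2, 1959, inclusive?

Nov 16, 1957 is a Saturday.
That's 413 days from start to end, counting both.
413 = 7 × 59, so the span is exactly 59 full weeks.
Each full week contributes 2 weekend days (Sat, Sun): 59 × 2 = 118.

118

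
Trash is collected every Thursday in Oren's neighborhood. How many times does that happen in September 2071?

1 September 2071 is a Tuesday.
That's 30 days from start to end, counting both.
30 = 7 × 4 + 2, so there are 4 full weeks plus 2 extra days.
Each full week contributes one Thursday: 4 so far.
The 2 extra days are Tuesday, Wednesday — none qualify.
Total: 4 + 0 = 4.

4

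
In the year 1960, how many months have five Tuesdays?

A month has five Tuesdays exactly when Tuesday falls within its first (length − 28) days.
Jan: 31 days, starts Fri → 5 of Fri, Sat, Sun
Feb: 29 days, starts Mon → 5 of Mon
Mar: 31 days, starts Tue → 5 of Tue, Wed, Thu ✓
Apr: 30 days, starts Fri → 5 of Fri, Sat
May: 31 days, starts Sun → 5 of Sun, Mon, Tue ✓
Jun: 30 days, starts Wed → 5 of Wed, Thu
Jul: 31 days, starts Fri → 5 of Fri, Sat, Sun
Aug: 31 days, starts Mon → 5 of Mon, Tue, Wed ✓
Sep: 30 days, starts Thu → 5 of Thu, Fri
Oct: 31 days, starts Sat → 5 of Sat, Sun, Mon
Nov: 30 days, starts Tue → 5 of Tue, Wed ✓
Dec: 31 days, starts Thu → 5 of Thu, Fri, Sat
Months with five Tuesdays: Mar, May, Aug, Nov.

4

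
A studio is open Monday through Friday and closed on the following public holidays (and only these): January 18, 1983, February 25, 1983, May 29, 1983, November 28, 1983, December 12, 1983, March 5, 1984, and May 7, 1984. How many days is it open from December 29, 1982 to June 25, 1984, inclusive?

December 29, 1982 is a Wednesday.
From December 29, 1982 to June 25, 1984 is 545 days inclusive.
545 = 7 × 77 + 6, so there are 77 full weeks plus 6 extra days.
Each full week contributes 5 weekdays (Mon–Fri): 77 × 5 = 385.
The 6 extra days are Wed, Thu, Fri, Sat, Sun, Mon — 4 of them qualify.
Total: 385 + 4 = 389.
Holidays: January 18, 1983 (Tue); February 25, 1983 (Fri); May 29, 1983 (Sun); November 28, 1983 (Mon); December 12, 1983 (Mon); March 5, 1984 (Mon); May 7, 1984 (Mon).
6 of the 7 holidays fall on weekdays; the rest are weekends and were already excluded.
Business days: 389 − 6 = 383.

383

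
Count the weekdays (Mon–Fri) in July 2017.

21

1 July 2017 is a Saturday.
That's 31 days from start to end, counting both.
31 = 7 × 4 + 3, so there are 4 full weeks plus 3 extra days.
Each full week contributes 5 weekdays (Mon–Fri): 4 × 5 = 20.
The 3 extra days are Saturday, Sunday, Monday — 1 of them qualifies.
Total: 20 + 1 = 21.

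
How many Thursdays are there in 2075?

52

Jan 1, 2075 is a Tuesday.
That's 365 days from start to end, counting both.
365 = 7 × 52 + 1, so there are 52 full weeks plus 1 extra day.
Each full week contributes one Thursday: 52 so far.
The 1 extra day is Tue — none qualify.
Total: 52 + 0 = 52.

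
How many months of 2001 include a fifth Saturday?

4

A month has five Saturdays exactly when Saturday falls within its first (length − 28) days.
Jan: 31 days, starts Mon → 5 of Mon, Tue, Wed
Feb: 28 days, starts Thu → 5 of (none)
Mar: 31 days, starts Thu → 5 of Thu, Fri, Sat ✓
Apr: 30 days, starts Sun → 5 of Sun, Mon
May: 31 days, starts Tue → 5 of Tue, Wed, Thu
Jun: 30 days, starts Fri → 5 of Fri, Sat ✓
Jul: 31 days, starts Sun → 5 of Sun, Mon, Tue
Aug: 31 days, starts Wed → 5 of Wed, Thu, Fri
Sep: 30 days, starts Sat → 5 of Sat, Sun ✓
Oct: 31 days, starts Mon → 5 of Mon, Tue, Wed
Nov: 30 days, starts Thu → 5 of Thu, Fri
Dec: 31 days, starts Sat → 5 of Sat, Sun, Mon ✓
Months with five Saturdays: Mar, Jun, Sep, Dec.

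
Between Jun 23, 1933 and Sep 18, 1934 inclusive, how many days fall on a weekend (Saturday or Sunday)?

130

Jun 23, 1933 is a Friday.
From Jun 23, 1933 to Sep 18, 1934 is 453 days inclusive.
453 = 7 × 64 + 5, so there are 64 full weeks plus 5 extra days.
Each full week contributes 2 weekend days (Sat, Sun): 64 × 2 = 128.
The 5 extra days are Fri, Sat, Sun, Mon, Tue — 2 of them qualify.
Total: 128 + 2 = 130.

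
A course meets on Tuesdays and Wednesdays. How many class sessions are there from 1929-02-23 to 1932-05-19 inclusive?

1929-02-23 is a Saturday.
The range spans 1182 days (inclusive of both endpoints).
1182 = 7 × 168 + 6, so there are 168 full weeks plus 6 extra days.
Each full week contributes 2 days from the set (Tue, Wed): 168 × 2 = 336.
The 6 extra days are Sat, Sun, Mon, Tue, Wed, Thu — 2 of them qualify.
Total: 336 + 2 = 338.

338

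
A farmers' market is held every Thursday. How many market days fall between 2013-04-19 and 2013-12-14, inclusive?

2013-04-19 is a Friday.
That's 240 days from start to end, counting both.
240 = 7 × 34 + 2, so there are 34 full weeks plus 2 extra days.
Each full week contributes one Thursday: 34 so far.
The 2 extra days are Fri, Sat — none qualify.
Total: 34 + 0 = 34.

34 Thursdays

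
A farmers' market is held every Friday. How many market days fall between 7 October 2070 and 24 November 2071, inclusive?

7 October 2070 is a Tuesday.
That's 414 days from start to end, counting both.
414 = 7 × 59 + 1, so there are 59 full weeks plus 1 extra day.
Each full week contributes one Friday: 59 so far.
The 1 extra day is Tuesday — none qualify.
Total: 59 + 0 = 59.

59 Fridays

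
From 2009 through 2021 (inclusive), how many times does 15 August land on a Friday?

1

Day of week of August 15 in each year:
2009: Sat, 2010: Sun, 2011: Mon, 2012: Wed, 2013: Thu, 2014: Fri ✓, 2015: Sat, 2016: Mon, 2017: Tue, 2018: Wed, 2019: Thu, 2020: Sat, 2021: Sun
Fridays: 2014.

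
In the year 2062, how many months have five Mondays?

A month has five Mondays exactly when Monday falls within its first (length − 28) days.
Jan: 31 days, starts Sun → 5 of Sun, Mon, Tue ✓
Feb: 28 days, starts Wed → 5 of (none)
Mar: 31 days, starts Wed → 5 of Wed, Thu, Fri
Apr: 30 days, starts Sat → 5 of Sat, Sun
May: 31 days, starts Mon → 5 of Mon, Tue, Wed ✓
Jun: 30 days, starts Thu → 5 of Thu, Fri
Jul: 31 days, starts Sat → 5 of Sat, Sun, Mon ✓
Aug: 31 days, starts Tue → 5 of Tue, Wed, Thu
Sep: 30 days, starts Fri → 5 of Fri, Sat
Oct: 31 days, starts Sun → 5 of Sun, Mon, Tue ✓
Nov: 30 days, starts Wed → 5 of Wed, Thu
Dec: 31 days, starts Fri → 5 of Fri, Sat, Sun
Months with five Mondays: Jan, May, Jul, Oct.

4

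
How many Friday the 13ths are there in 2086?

The 13th falls on a Friday when the month's 13th has weekday Fri.
Jan 13 is Sun; Feb 13 is Wed; Mar 13 is Wed; Apr 13 is Sat; May 13 is Mon; Jun 13 is Thu; Jul 13 is Sat; Aug 13 is Tue; Sep 13 is Fri ✓; Oct 13 is Sun; Nov 13 is Wed; Dec 13 is Fri ✓.
Friday the 13ths: Sep, Dec.

2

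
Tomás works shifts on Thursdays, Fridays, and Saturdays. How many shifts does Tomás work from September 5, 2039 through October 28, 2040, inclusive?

180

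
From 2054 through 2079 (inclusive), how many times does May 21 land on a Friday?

Day of week of May 21 in each year:
2054: Thu, 2055: Fri ✓, 2056: Sun, 2057: Mon, 2058: Tue, 2059: Wed, 2060: Fri ✓, 2061: Sat, 2062: Sun, 2063: Mon, 2064: Wed, 2065: Thu, 2066: Fri ✓, 2067: Sat, 2068: Mon, 2069: Tue, 2070: Wed, 2071: Thu, 2072: Sat, 2073: Sun, 2074: Mon, 2075: Tue, 2076: Thu, 2077: Fri ✓, 2078: Sat, 2079: Sun
Fridays: 2055, 2060, 2066, 2077.

4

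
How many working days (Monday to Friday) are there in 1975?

261 weekdays

1975-01-01 is a Wednesday.
That's 365 days from start to end, counting both.
365 = 7 × 52 + 1, so there are 52 full weeks plus 1 extra day.
Each full week contributes 5 weekdays (Mon–Fri): 52 × 5 = 260.
The 1 extra day is Wed — 1 of them qualifies.
Total: 260 + 1 = 261.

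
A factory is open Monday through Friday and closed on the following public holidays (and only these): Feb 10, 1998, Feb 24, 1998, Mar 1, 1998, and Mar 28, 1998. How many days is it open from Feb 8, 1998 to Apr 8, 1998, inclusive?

Feb 8, 1998 is a Sunday.
From Feb 8, 1998 to Apr 8, 1998 is 60 days inclusive.
60 = 7 × 8 + 4, so there are 8 full weeks plus 4 extra days.
Each full week contributes 5 weekdays (Mon–Fri): 8 × 5 = 40.
The 4 extra days are Sunday, Monday, Tuesday, Wednesday — 3 of them qualify.
Total: 40 + 3 = 43.
Holidays: Feb 10, 1998 (Tue); Feb 24, 1998 (Tue); Mar 1, 1998 (Sun); Mar 28, 1998 (Sat).
2 of the 4 holidays fall on weekdays; the rest are weekends and were already excluded.
Business days: 43 − 2 = 41.

41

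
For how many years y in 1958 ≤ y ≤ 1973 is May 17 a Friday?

Day of week of May 17 in each year:
1958: Sat, 1959: Sun, 1960: Tue, 1961: Wed, 1962: Thu, 1963: Fri ✓, 1964: Sun, 1965: Mon, 1966: Tue, 1967: Wed, 1968: Fri ✓, 1969: Sat, 1970: Sun, 1971: Mon, 1972: Wed, 1973: Thu
Fridays: 1963, 1968.

2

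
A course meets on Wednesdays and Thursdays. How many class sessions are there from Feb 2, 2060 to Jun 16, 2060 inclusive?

39

Feb 2, 2060 is a Monday.
From Feb 2, 2060 to Jun 16, 2060 is 136 days inclusive.
136 = 7 × 19 + 3, so there are 19 full weeks plus 3 extra days.
Each full week contributes 2 days from the set (Wed, Thu): 19 × 2 = 38.
The 3 extra days are Mon, Tue, Wed — 1 of them qualifies.
Total: 38 + 1 = 39.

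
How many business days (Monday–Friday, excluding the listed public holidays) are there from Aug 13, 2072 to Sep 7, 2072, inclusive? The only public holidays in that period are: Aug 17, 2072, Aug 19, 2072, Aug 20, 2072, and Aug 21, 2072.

16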